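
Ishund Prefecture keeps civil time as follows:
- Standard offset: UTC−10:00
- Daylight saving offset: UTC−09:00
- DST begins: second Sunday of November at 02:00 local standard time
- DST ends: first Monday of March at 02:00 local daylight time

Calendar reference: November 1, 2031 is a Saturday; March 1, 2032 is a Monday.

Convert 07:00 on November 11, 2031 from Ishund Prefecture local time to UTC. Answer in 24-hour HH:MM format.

1 November 2031 is a Saturday, so the first Sunday is November 2 and the second is November 9.
1 March 2032 is a Monday, so the first Monday is March 1.
Daylight saving runs 9 November 2031 – 1 March 2032; November 11, 2031 is inside that window, so Ishund Prefecture is at UTC−09:00.
07:00 local + 9h = 16:00 UTC.

16:00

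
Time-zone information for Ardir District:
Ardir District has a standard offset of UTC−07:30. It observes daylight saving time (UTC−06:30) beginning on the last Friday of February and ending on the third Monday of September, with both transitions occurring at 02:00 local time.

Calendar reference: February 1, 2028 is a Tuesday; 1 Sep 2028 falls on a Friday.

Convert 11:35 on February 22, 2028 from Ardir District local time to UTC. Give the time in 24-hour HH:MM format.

1 February 2028 is a Tuesday, so Fridays fall on 4, 11, 18, 25; the last is February 25.
1 September 2028 is a Friday, so the first Monday is September 4 and the third is September 18.
February 22, 2028 does not fall between 25 February and 18 September, so daylight saving is not in effect and Ardir District is at UTC−07:30.
11:35 local + 7h30m = 19:05 UTC.

19:05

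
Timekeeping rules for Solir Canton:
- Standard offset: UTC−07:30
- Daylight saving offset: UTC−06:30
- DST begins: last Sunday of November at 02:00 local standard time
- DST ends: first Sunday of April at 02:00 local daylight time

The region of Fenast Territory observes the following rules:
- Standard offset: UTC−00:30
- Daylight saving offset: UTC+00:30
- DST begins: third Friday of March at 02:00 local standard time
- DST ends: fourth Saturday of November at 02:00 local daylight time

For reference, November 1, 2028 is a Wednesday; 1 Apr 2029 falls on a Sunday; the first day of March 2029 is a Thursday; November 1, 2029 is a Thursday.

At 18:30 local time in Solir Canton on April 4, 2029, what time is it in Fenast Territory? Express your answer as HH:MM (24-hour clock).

02:30

1 November 2028 is a Wednesday, so Sundays fall on 5, 12, 19, 26; the last is November 26.
1 April 2029 is a Sunday, so the first Sunday is April 1.
Daylight saving runs 26 November 2028 – 1 April 2029; April 4, 2029 is outside that window, so Solir Canton is on standard time at UTC−07:30.
18:30 Solir Canton + 7h30m = 02:00 UTC (rolling into the next day, 5 April 2029).
1 March 2029 is a Thursday, so the first Friday is March 2 and the third is March 16.
1 November 2029 is a Thursday, so the first Saturday is November 3 and the fourth is November 24.
At the standard offset (UTC−00:30), 02:00 UTC − 0h30m = 01:30 Fenast Territory standard time.
Daylight saving runs 16 March – 24 November; the standard-time date in Fenast Territory, April 5, 2029, is inside that window, so Fenast Territory is at UTC+00:30.
02:00 UTC + 0h30m = 02:30 Fenast Territory.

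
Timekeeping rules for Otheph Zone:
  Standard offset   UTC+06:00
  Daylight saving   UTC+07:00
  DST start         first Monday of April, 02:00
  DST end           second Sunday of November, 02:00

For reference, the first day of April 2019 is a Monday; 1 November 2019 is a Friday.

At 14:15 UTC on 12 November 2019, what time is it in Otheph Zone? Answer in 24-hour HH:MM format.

20:15

1 April 2019 is a Monday, so the first Monday is April 1.
1 November 2019 is a Friday, so the first Sunday is November 3 and the second is November 10.
At the standard offset (UTC+06:00), 14:15 UTC + 6h = 20:15 Otheph Zone standard time.
Daylight saving runs 1 April – 10 November; the standard-time date in Otheph Zone, 12 November 2019, is outside that window, so Otheph Zone is on standard time at UTC+06:00.
14:15 UTC + 6h = 20:15 local.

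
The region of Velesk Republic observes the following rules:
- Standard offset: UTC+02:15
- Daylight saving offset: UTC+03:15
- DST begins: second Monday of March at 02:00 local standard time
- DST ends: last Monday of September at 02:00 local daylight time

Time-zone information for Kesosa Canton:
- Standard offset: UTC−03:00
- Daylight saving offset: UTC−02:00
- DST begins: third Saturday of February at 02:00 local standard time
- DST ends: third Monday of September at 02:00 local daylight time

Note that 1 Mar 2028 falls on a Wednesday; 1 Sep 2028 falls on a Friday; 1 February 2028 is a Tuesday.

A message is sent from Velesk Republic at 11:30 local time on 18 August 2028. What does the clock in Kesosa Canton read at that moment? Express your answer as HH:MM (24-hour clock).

1 March 2028 is a Wednesday, so the first Monday is March 6 and the second is March 13.
1 September 2028 is a Friday, so Mondays fall on 4, 11, 18, 25; the last is September 25.
Daylight saving runs 13 March – 25 September; 18 August 2028 is inside that window, so Velesk Republic is at UTC+03:15.
11:30 Velesk Republic − 3h15m = 08:15 UTC.
1 February 2028 is a Tuesday, so the first Saturday is February 5 and the third is February 19.
1 September 2028 is a Friday, so the first Monday is September 4 and the third is September 18.
At the standard offset (UTC−03:00), 08:15 UTC − 3h = 05:15 Kesosa Canton standard time.
The standard-time date in Kesosa Canton, 18 August 2028, falls between 19 February and 18 September, so daylight saving is in effect and Kesosa Canton is at UTC−02:00.
08:15 UTC − 2h = 06:15 Kesosa Canton.

06:15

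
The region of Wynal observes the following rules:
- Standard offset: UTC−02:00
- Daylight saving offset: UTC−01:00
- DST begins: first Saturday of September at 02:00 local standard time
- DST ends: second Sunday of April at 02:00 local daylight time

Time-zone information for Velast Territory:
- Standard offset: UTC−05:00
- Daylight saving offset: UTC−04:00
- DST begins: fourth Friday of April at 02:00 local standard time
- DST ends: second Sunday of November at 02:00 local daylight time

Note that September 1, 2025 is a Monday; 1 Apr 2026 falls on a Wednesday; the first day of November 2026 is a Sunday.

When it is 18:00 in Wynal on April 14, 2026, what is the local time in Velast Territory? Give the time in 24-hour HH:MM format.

1 September 2025 is a Monday, so the first Saturday is September 6.
1 April 2026 is a Wednesday, so the first Sunday is April 5 and the second is April 12.
Daylight saving runs 6 September 2025 – 12 April 2026; April 14, 2026 is outside that window, so Wynal is on standard time at UTC−02:00.
18:00 Wynal + 2h = 20:00 UTC.
1 April 2026 is a Wednesday, so the first Friday is April 3 and the fourth is April 24.
1 November 2026 is a Sunday, so the first Sunday is November 1 and the second is November 8.
At the standard offset (UTC−05:00), 20:00 UTC − 5h = 15:00 Velast Territory standard time.
Daylight saving runs 24 April – 8 November; the standard-time date in Velast Territory, April 14, 2026, is outside that window, so Velast Territory is on standard time at UTC−05:00.
20:00 UTC − 5h = 15:00 Velast Territory.

15:00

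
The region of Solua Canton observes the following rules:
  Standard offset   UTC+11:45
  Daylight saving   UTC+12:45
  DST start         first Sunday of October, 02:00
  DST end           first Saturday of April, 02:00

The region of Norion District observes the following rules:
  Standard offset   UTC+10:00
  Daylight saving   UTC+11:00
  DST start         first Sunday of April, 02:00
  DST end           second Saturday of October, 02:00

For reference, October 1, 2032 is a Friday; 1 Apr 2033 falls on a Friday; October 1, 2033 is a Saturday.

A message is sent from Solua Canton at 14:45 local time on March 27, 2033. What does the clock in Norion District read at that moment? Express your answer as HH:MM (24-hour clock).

1 October 2032 is a Friday, so the first Sunday is October 3.
1 April 2033 is a Friday, so the first Saturday is April 2.
March 27, 2033 lies within the daylight-saving period (3 October 2032 – 2 April 2033), so Solua Canton is on daylight time, UTC+12:45.
14:45 Solua Canton − 12h45m = 02:00 UTC.
1 April 2033 is a Friday, so the first Sunday is April 3.
1 October 2033 is a Saturday, so the first Saturday is October 1 and the second is October 8.
At the standard offset (UTC+10:00), 02:00 UTC + 10h = 12:00 Norion District standard time.
The standard-time date in Norion District, March 27, 2033, does not fall between 3 April and 8 October, so daylight saving is not in effect and Norion District is at UTC+10:00.
02:00 UTC + 10h = 12:00 Norion District.

12:00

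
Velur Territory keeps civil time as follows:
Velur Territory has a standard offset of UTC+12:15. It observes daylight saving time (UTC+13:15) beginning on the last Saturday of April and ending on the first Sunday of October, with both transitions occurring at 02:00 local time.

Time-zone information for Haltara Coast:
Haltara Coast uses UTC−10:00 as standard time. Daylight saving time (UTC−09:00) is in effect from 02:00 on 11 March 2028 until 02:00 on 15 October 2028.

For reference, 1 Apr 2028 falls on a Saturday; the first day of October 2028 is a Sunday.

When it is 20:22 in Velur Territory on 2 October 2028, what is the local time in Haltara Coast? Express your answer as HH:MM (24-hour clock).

23:07

1 April 2028 is a Saturday, so Saturdays fall on 1, 8, 15, 22, 29; the last is April 29.
1 October 2028 is a Sunday, so the first Sunday is October 1.
2 October 2028 is outside the daylight-saving period (29 April – 1 October), so Velur Territory is on standard time, UTC+12:15.
20:22 Velur Territory − 12h15m = 08:07 UTC.
At the standard offset (UTC−10:00), 08:07 UTC − 10h = 22:07 Haltara Coast standard time (rolling into the previous day, 1 October 2028).
Daylight saving runs 11 March – 15 October; the standard-time date in Haltara Coast, 1 October 2028, is inside that window, so Haltara Coast is at UTC−09:00.
08:07 UTC − 9h = 23:07 Haltara Coast (rolling into the previous day, 1 October 2028).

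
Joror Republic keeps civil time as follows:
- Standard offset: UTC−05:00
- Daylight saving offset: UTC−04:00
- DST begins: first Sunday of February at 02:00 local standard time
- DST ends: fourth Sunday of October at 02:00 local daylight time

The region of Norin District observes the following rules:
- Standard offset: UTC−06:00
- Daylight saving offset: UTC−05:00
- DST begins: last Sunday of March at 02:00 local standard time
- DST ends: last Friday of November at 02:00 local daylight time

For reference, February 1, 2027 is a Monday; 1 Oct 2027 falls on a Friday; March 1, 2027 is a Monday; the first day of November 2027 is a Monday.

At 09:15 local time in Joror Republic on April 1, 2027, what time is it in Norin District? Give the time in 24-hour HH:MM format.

08:15

1 February 2027 is a Monday, so the first Sunday is February 7.
1 October 2027 is a Friday, so the first Sunday is October 3 and the fourth is October 24.
April 1, 2027 lies within the daylight-saving period (7 February – 24 October), so Joror Republic is on daylight time, UTC−04:00.
09:15 Joror Republic + 4h = 13:15 UTC.
1 March 2027 is a Monday, so Sundays fall on 7, 14, 21, 28; the last is March 28.
1 November 2027 is a Monday, so Fridays fall on 5, 12, 19, 26; the last is November 26.
At the standard offset (UTC−06:00), 13:15 UTC − 6h = 07:15 Norin District standard time.
The standard-time date in Norin District, April 1, 2027, falls between 28 March and 26 November, so daylight saving is in effect and Norin District is at UTC−05:00.
13:15 UTC − 5h = 08:15 Norin District.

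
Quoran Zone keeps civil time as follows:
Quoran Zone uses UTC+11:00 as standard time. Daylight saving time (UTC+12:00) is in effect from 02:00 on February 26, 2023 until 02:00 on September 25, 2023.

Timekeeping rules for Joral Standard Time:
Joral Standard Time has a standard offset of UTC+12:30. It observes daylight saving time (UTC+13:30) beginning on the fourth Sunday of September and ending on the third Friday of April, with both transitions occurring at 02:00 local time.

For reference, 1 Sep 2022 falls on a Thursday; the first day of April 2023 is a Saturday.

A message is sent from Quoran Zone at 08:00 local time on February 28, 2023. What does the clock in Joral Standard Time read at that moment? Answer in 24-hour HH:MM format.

09:30

February 28, 2023 falls between 26 February and 25 September, so daylight saving is in effect and Quoran Zone is at UTC+12:00.
08:00 Quoran Zone − 12h = 20:00 UTC (rolling into the previous day, 27 February 2023).
1 September 2022 is a Thursday, so the first Sunday is September 4 and the fourth is September 25.
1 April 2023 is a Saturday, so the first Friday is April 7 and the third is April 21.
At the standard offset (UTC+12:30), 20:00 UTC + 12h30m = 08:30 Joral Standard Time standard time (rolling into the next day, 28 February 2023).
The standard-time date in Joral Standard Time, February 28, 2023, lies within the daylight-saving period (25 September 2022 – 21 April 2023), so Joral Standard Time is on daylight time, UTC+13:30.
20:00 UTC + 13h30m = 09:30 Joral Standard Time (rolling into the next day, 28 February 2023).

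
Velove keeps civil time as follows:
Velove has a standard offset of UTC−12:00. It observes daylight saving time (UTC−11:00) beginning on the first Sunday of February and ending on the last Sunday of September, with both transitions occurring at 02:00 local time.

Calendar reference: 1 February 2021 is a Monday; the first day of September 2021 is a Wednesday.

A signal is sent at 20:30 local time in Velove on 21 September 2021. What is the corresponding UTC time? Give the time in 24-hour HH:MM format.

07:30

1 February 2021 is a Monday, so the first Sunday is February 7.
1 September 2021 is a Wednesday, so Sundays fall on 5, 12, 19, 26; the last is September 26.
21 September 2021 falls between 7 February and 26 September, so daylight saving is in effect and Velove is at UTC−11:00.
20:30 local + 11h = 07:30 UTC (rolling into the next day, 22 September 2021).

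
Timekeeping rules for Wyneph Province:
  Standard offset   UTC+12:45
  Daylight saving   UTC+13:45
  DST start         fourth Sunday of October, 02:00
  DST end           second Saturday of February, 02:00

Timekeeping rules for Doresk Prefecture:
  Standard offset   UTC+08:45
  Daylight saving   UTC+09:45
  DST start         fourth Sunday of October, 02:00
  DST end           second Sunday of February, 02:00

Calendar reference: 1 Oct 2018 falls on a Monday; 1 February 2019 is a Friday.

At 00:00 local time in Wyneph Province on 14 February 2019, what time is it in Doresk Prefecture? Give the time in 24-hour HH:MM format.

1 October 2018 is a Monday, so the first Sunday is October 7 and the fourth is October 28.
1 February 2019 is a Friday, so the first Saturday is February 2 and the second is February 9.
Daylight saving runs 28 October 2018 – 9 February 2019; 14 February 2019 is outside that window, so Wyneph Province is on standard time at UTC+12:45.
00:00 Wyneph Province − 12h45m = 11:15 UTC (rolling into the previous day, 13 February 2019).
1 October 2018 is a Monday, so the first Sunday is October 7 and the fourth is October 28.
1 February 2019 is a Friday, so the first Sunday is February 3 and the second is February 10.
At the standard offset (UTC+08:45), 11:15 UTC + 8h45m = 20:00 Doresk Prefecture standard time.
The standard-time date in Doresk Prefecture, 13 February 2019, is outside the daylight-saving period (28 October 2018 – 10 February 2019), so Doresk Prefecture is on standard time, UTC+08:45.
11:15 UTC + 8h45m = 20:00 Doresk Prefecture.

20:00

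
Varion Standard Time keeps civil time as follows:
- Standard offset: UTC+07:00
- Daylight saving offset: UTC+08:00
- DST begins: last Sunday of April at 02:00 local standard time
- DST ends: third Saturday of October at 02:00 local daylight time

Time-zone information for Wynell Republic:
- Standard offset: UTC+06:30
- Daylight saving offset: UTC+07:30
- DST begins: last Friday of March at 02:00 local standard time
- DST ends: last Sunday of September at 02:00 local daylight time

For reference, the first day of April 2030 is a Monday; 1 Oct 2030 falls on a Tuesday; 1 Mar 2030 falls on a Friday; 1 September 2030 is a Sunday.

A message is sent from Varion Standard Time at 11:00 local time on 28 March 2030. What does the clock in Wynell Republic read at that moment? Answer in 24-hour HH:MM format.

1 April 2030 is a Monday, so Sundays fall on 7, 14, 21, 28; the last is April 28.
1 October 2030 is a Tuesday, so the first Saturday is October 5 and the third is October 19.
28 March 2030 is outside the daylight-saving period (28 April – 19 October), so Varion Standard Time is on standard time, UTC+07:00.
11:00 Varion Standard Time − 7h = 04:00 UTC.
1 March 2030 is a Friday, so Fridays fall on 1, 8, 15, 22, 29; the last is March 29.
1 September 2030 is a Sunday, so Sundays fall on 1, 8, 15, 22, 29; the last is September 29.
At the standard offset (UTC+06:30), 04:00 UTC + 6h30m = 10:30 Wynell Republic standard time.
The standard-time date in Wynell Republic, 28 March 2030, does not fall between 29 March and 29 September, so daylight saving is not in effect and Wynell Republic is at UTC+06:30.
04:00 UTC + 6h30m = 10:30 Wynell Republic.

10:30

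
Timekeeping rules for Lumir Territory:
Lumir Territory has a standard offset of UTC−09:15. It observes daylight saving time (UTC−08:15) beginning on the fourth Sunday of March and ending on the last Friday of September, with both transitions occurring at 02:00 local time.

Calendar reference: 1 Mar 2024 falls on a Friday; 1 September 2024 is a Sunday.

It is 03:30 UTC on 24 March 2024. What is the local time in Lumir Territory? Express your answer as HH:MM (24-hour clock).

18:15

1 March 2024 is a Friday, so the first Sunday is March 3 and the fourth is March 24.
1 September 2024 is a Sunday, so Fridays fall on 6, 13, 20, 27; the last is September 27.
At the standard offset (UTC−09:15), 03:30 UTC − 9h15m = 18:15 Lumir Territory standard time (rolling into the previous day, 23 March 2024).
Daylight saving runs 24 March – 27 September; the standard-time date in Lumir Territory, 23 March 2024, is outside that window, so Lumir Territory is on standard time at UTC−09:15.
03:30 UTC − 9h15m = 18:15 local (rolling into the previous day, 23 March 2024).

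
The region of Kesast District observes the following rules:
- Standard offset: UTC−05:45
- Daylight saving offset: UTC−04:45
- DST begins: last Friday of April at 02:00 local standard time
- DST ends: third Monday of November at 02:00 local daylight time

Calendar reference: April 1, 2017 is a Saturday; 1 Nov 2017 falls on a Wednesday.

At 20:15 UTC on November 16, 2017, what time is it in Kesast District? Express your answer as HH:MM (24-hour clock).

15:30

1 April 2017 is a Saturday, so Fridays fall on 7, 14, 21, 28; the last is April 28.
1 November 2017 is a Wednesday, so the first Monday is November 6 and the third is November 20.
At the standard offset (UTC−05:45), 20:15 UTC − 5h45m = 14:30 Kesast District standard time.
Daylight saving runs 28 April – 20 November; the standard-time date in Kesast District, November 16, 2017, is inside that window, so Kesast District is at UTC−04:45.
20:15 UTC − 4h45m = 15:30 local.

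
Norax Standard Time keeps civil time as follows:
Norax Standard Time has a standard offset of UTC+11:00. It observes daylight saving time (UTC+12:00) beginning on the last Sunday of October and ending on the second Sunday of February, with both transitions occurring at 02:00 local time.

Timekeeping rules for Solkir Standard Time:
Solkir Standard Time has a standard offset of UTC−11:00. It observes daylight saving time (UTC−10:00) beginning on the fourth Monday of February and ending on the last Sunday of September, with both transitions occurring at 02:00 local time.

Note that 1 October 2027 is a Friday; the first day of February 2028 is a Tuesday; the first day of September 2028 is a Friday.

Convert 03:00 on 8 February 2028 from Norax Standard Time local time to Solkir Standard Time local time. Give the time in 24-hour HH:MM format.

04:00

1 October 2027 is a Friday, so Sundays fall on 3, 10, 17, 24, 31; the last is October 31.
1 February 2028 is a Tuesday, so the first Sunday is February 6 and the second is February 13.
Daylight saving runs 31 October 2027 – 13 February 2028; 8 February 2028 is inside that window, so Norax Standard Time is at UTC+12:00.
03:00 Norax Standard Time − 12h = 15:00 UTC (rolling into the previous day, 7 February 2028).
1 February 2028 is a Tuesday, so the first Monday is February 7 and the fourth is February 28.
1 September 2028 is a Friday, so Sundays fall on 3, 10, 17, 24; the last is September 24.
At the standard offset (UTC−11:00), 15:00 UTC − 11h = 04:00 Solkir Standard Time standard time.
Daylight saving runs 28 February – 24 September; the standard-time date in Solkir Standard Time, 7 February 2028, is outside that window, so Solkir Standard Time is on standard time at UTC−11:00.
15:00 UTC − 11h = 04:00 Solkir Standard Time.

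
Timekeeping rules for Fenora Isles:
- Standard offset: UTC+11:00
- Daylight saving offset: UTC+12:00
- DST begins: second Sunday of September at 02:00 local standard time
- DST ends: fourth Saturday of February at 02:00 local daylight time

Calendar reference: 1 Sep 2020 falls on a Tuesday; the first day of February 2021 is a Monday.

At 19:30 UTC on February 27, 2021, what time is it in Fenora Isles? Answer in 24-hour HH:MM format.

06:30

1 September 2020 is a Tuesday, so the first Sunday is September 6 and the second is September 13.
1 February 2021 is a Monday, so the first Saturday is February 6 and the fourth is February 27.
At the standard offset (UTC+11:00), 19:30 UTC + 11h = 06:30 Fenora Isles standard time (rolling into the next day, 28 February 2021).
Daylight saving runs 13 September 2020 – 27 February 2021; the standard-time date in Fenora Isles, February 28, 2021, is outside that window, so Fenora Isles is on standard time at UTC+11:00.
19:30 UTC + 11h = 06:30 local (rolling into the next day, 28 February 2021).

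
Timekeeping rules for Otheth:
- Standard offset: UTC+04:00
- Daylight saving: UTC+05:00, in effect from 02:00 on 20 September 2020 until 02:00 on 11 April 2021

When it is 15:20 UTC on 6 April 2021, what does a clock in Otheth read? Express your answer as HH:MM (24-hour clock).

20:20

At the standard offset (UTC+04:00), 15:20 UTC + 4h = 19:20 Otheth standard time.
The standard-time date in Otheth, 6 April 2021, falls between 20 September 2020 and 11 April 2021, so daylight saving is in effect and Otheth is at UTC+05:00.
15:20 UTC + 5h = 20:20 local.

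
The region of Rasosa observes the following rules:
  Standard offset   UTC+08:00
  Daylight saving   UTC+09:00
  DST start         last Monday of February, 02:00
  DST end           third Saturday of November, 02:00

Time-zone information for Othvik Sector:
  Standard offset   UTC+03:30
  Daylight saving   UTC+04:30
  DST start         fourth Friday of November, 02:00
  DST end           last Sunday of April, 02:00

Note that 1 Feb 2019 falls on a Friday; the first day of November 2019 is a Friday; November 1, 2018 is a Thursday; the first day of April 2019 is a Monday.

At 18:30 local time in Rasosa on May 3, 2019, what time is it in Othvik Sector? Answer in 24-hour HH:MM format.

13:00

1 February 2019 is a Friday, so Mondays fall on 4, 11, 18, 25; the last is February 25.
1 November 2019 is a Friday, so the first Saturday is November 2 and the third is November 16.
Daylight saving runs 25 February – 16 November; May 3, 2019 is inside that window, so Rasosa is at UTC+09:00.
18:30 Rasosa − 9h = 09:30 UTC.
1 November 2018 is a Thursday, so the first Friday is November 2 and the fourth is November 23.
1 April 2019 is a Monday, so Sundays fall on 7, 14, 21, 28; the last is April 28.
At the standard offset (UTC+03:30), 09:30 UTC + 3h30m = 13:00 Othvik Sector standard time.
Daylight saving runs 23 November 2018 – 28 April 2019; the standard-time date in Othvik Sector, May 3, 2019, is outside that window, so Othvik Sector is on standard time at UTC+03:30.
09:30 UTC + 3h30m = 13:00 Othvik Sector.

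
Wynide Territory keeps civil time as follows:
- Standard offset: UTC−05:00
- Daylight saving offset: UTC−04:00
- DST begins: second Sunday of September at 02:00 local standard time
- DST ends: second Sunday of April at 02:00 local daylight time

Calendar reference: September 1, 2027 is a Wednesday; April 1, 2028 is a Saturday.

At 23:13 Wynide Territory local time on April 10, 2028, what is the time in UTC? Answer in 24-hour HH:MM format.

04:13

1 September 2027 is a Wednesday, so the first Sunday is September 5 and the second is September 12.
1 April 2028 is a Saturday, so the first Sunday is April 2 and the second is April 9.
April 10, 2028 is outside the daylight-saving period (12 September 2027 – 9 April 2028), so Wynide Territory is on standard time, UTC−05:00.
23:13 local + 5h = 04:13 UTC (rolling into the next day, 11 April 2028).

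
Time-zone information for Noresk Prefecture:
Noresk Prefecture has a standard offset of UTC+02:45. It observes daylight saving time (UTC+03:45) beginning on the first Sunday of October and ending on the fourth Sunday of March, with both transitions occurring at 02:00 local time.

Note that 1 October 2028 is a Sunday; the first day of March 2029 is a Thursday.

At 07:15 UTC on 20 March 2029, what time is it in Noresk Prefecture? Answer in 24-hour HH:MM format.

11:00

1 October 2028 is a Sunday, so the first Sunday is October 1.
1 March 2029 is a Thursday, so the first Sunday is March 4 and the fourth is March 25.
At the standard offset (UTC+02:45), 07:15 UTC + 2h45m = 10:00 Noresk Prefecture standard time.
The standard-time date in Noresk Prefecture, 20 March 2029, lies within the daylight-saving period (1 October 2028 – 25 March 2029), so Noresk Prefecture is on daylight time, UTC+03:45.
07:15 UTC + 3h45m = 11:00 local.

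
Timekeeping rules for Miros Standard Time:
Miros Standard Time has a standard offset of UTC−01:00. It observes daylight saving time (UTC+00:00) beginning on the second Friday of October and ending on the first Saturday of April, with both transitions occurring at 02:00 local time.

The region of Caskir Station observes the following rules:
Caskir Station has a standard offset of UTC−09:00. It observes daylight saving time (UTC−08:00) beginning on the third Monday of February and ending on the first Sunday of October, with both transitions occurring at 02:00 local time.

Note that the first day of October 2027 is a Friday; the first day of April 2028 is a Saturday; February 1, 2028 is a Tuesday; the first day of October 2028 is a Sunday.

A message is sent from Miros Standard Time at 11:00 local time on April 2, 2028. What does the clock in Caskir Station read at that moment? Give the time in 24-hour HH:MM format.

1 October 2027 is a Friday, so the first Friday is October 1 and the second is October 8.
1 April 2028 is a Saturday, so the first Saturday is April 1.
April 2, 2028 is outside the daylight-saving period (8 October 2027 – 1 April 2028), so Miros Standard Time is on standard time, UTC−01:00.
11:00 Miros Standard Time + 1h = 12:00 UTC.
1 February 2028 is a Tuesday, so the first Monday is February 7 and the third is February 21.
1 October 2028 is a Sunday, so the first Sunday is October 1.
At the standard offset (UTC−09:00), 12:00 UTC − 9h = 03:00 Caskir Station standard time.
Daylight saving runs 21 February – 1 October; the standard-time date in Caskir Station, April 2, 2028, is inside that window, so Caskir Station is at UTC−08:00.
12:00 UTC − 8h = 04:00 Caskir Station.

04:00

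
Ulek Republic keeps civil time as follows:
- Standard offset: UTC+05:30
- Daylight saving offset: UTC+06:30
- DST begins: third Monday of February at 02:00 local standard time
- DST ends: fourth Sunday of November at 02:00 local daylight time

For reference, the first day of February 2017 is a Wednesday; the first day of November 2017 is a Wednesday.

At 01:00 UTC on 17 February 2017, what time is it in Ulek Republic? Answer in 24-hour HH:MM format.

06:30

1 February 2017 is a Wednesday, so the first Monday is February 6 and the third is February 20.
1 November 2017 is a Wednesday, so the first Sunday is November 5 and the fourth is November 26.
At the standard offset (UTC+05:30), 01:00 UTC + 5h30m = 06:30 Ulek Republic standard time.
The standard-time date in Ulek Republic, 17 February 2017, does not fall between 20 February and 26 November, so daylight saving is not in effect and Ulek Republic is at UTC+05:30.
01:00 UTC + 5h30m = 06:30 local.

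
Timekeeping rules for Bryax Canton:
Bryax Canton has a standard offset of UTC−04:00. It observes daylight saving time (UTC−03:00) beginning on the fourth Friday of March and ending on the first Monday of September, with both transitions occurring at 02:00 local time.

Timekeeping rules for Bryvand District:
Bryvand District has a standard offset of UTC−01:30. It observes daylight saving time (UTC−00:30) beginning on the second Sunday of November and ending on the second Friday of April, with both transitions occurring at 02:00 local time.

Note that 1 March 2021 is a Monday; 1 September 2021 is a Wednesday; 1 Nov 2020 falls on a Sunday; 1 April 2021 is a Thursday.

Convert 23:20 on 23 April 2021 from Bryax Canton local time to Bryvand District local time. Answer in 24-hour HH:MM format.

1 March 2021 is a Monday, so the first Friday is March 5 and the fourth is March 26.
1 September 2021 is a Wednesday, so the first Monday is September 6.
Daylight saving runs 26 March – 6 September; 23 April 2021 is inside that window, so Bryax Canton is at UTC−03:00.
23:20 Bryax Canton + 3h = 02:20 UTC (rolling into the next day, 24 April 2021).
1 November 2020 is a Sunday, so the first Sunday is November 1 and the second is November 8.
1 April 2021 is a Thursday, so the first Friday is April 2 and the second is April 9.
At the standard offset (UTC−01:30), 02:20 UTC − 1h30m = 00:50 Bryvand District standard time.
The standard-time date in Bryvand District, 24 April 2021, does not fall between 8 November 2020 and 9 April 2021, so daylight saving is not in effect and Bryvand District is at UTC−01:30.
02:20 UTC − 1h30m = 00:50 Bryvand District.

00:50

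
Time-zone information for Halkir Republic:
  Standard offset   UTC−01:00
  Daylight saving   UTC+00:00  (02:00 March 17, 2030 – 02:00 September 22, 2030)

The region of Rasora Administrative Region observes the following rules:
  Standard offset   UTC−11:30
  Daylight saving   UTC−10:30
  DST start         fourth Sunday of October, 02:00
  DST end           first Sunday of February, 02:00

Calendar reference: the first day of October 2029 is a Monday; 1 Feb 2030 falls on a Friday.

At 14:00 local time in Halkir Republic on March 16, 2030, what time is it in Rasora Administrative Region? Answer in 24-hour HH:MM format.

March 16, 2030 does not fall between 17 March and 22 September, so daylight saving is not in effect and Halkir Republic is at UTC−01:00.
14:00 Halkir Republic + 1h = 15:00 UTC.
1 October 2029 is a Monday, so the first Sunday is October 7 and the fourth is October 28.
1 February 2030 is a Friday, so the first Sunday is February 3.
At the standard offset (UTC−11:30), 15:00 UTC − 11h30m = 03:30 Rasora Administrative Region standard time.
Daylight saving runs 28 October 2029 – 3 February 2030; the standard-time date in Rasora Administrative Region, March 16, 2030, is outside that window, so Rasora Administrative Region is on standard time at UTC−11:30.
15:00 UTC − 11h30m = 03:30 Rasora Administrative Region.

03:30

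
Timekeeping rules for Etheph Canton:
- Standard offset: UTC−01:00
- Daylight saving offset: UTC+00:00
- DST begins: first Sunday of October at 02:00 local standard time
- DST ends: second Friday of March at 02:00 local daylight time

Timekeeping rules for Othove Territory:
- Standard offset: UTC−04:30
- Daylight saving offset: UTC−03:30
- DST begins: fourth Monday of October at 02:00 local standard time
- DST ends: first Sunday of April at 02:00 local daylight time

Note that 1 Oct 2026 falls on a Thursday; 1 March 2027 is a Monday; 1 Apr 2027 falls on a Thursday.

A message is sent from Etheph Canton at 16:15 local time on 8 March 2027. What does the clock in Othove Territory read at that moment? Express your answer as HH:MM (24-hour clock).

1 October 2026 is a Thursday, so the first Sunday is October 4.
1 March 2027 is a Monday, so the first Friday is March 5 and the second is March 12.
Daylight saving runs 4 October 2026 – 12 March 2027; 8 March 2027 is inside that window, so Etheph Canton is at UTC+00:00.
16:15 Etheph Canton − 0h = 16:15 UTC.
1 October 2026 is a Thursday, so the first Monday is October 5 and the fourth is October 26.
1 April 2027 is a Thursday, so the first Sunday is April 4.
At the standard offset (UTC−04:30), 16:15 UTC − 4h30m = 11:45 Othove Territory standard time.
The standard-time date in Othove Territory, 8 March 2027, lies within the daylight-saving period (26 October 2026 – 4 April 2027), so Othove Territory is on daylight time, UTC−03:30.
16:15 UTC − 3h30m = 12:45 Othove Territory.

12:45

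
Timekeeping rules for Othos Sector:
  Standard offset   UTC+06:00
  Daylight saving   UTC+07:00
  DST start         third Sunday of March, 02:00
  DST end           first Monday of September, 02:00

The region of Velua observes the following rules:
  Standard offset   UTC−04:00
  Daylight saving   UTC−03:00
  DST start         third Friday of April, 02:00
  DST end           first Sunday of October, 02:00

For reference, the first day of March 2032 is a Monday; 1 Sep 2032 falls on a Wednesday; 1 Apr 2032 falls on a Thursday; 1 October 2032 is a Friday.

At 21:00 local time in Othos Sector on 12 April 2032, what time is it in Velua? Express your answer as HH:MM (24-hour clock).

10:00

1 March 2032 is a Monday, so the first Sunday is March 7 and the third is March 21.
1 September 2032 is a Wednesday, so the first Monday is September 6.
12 April 2032 lies within the daylight-saving period (21 March – 6 September), so Othos Sector is on daylight time, UTC+07:00.
21:00 Othos Sector − 7h = 14:00 UTC.
1 April 2032 is a Thursday, so the first Friday is April 2 and the third is April 16.
1 October 2032 is a Friday, so the first Sunday is October 3.
At the standard offset (UTC−04:00), 14:00 UTC − 4h = 10:00 Velua standard time.
The standard-time date in Velua, 12 April 2032, is outside the daylight-saving period (16 April – 3 October), so Velua is on standard time, UTC−04:00.
14:00 UTC − 4h = 10:00 Velua.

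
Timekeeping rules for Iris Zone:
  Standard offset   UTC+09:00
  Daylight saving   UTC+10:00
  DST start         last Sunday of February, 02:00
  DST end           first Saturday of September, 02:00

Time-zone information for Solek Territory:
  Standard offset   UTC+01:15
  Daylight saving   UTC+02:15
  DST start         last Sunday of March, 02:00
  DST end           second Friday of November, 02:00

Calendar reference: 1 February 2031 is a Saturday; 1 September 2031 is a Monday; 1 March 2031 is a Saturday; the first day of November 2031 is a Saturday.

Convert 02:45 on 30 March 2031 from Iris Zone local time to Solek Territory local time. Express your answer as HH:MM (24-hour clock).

18:00

1 February 2031 is a Saturday, so Sundays fall on 2, 9, 16, 23; the last is February 23.
1 September 2031 is a Monday, so the first Saturday is September 6.
Daylight saving runs 23 February – 6 September; 30 March 2031 is inside that window, so Iris Zone is at UTC+10:00.
02:45 Iris Zone − 10h = 16:45 UTC (rolling into the previous day, 29 March 2031).
1 March 2031 is a Saturday, so Sundays fall on 2, 9, 16, 23, 30; the last is March 30.
1 November 2031 is a Saturday, so the first Friday is November 7 and the second is November 14.
At the standard offset (UTC+01:15), 16:45 UTC + 1h15m = 18:00 Solek Territory standard time.
The standard-time date in Solek Territory, 29 March 2031, does not fall between 30 March and 14 November, so daylight saving is not in effect and Solek Territory is at UTC+01:15.
16:45 UTC + 1h15m = 18:00 Solek Territory.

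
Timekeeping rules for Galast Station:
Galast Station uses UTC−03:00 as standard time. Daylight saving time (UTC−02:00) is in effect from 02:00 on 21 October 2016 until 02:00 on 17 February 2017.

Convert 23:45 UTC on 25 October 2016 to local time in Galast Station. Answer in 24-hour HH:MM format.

21:45

At the standard offset (UTC−03:00), 23:45 UTC − 3h = 20:45 Galast Station standard time.
The standard-time date in Galast Station, 25 October 2016, falls between 21 October 2016 and 17 February 2017, so daylight saving is in effect and Galast Station is at UTC−02:00.
23:45 UTC − 2h = 21:45 local.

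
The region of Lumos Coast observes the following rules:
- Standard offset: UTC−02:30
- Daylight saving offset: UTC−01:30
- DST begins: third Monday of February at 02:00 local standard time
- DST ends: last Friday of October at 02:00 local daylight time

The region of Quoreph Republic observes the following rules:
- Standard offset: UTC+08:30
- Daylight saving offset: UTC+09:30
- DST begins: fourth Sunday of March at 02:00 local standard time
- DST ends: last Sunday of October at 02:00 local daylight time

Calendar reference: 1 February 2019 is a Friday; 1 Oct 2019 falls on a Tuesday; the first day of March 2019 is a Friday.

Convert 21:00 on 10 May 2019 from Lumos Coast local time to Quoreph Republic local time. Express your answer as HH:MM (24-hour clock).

08:00

1 February 2019 is a Friday, so the first Monday is February 4 and the third is February 18.
1 October 2019 is a Tuesday, so Fridays fall on 4, 11, 18, 25; the last is October 25.
Daylight saving runs 18 February – 25 October; 10 May 2019 is inside that window, so Lumos Coast is at UTC−01:30.
21:00 Lumos Coast + 1h30m = 22:30 UTC.
1 March 2019 is a Friday, so the first Sunday is March 3 and the fourth is March 24.
1 October 2019 is a Tuesday, so Sundays fall on 6, 13, 20, 27; the last is October 27.
At the standard offset (UTC+08:30), 22:30 UTC + 8h30m = 07:00 Quoreph Republic standard time (rolling into the next day, 11 May 2019).
Daylight saving runs 24 March – 27 October; the standard-time date in Quoreph Republic, 11 May 2019, is inside that window, so Quoreph Republic is at UTC+09:30.
22:30 UTC + 9h30m = 08:00 Quoreph Republic (rolling into the next day, 11 May 2019).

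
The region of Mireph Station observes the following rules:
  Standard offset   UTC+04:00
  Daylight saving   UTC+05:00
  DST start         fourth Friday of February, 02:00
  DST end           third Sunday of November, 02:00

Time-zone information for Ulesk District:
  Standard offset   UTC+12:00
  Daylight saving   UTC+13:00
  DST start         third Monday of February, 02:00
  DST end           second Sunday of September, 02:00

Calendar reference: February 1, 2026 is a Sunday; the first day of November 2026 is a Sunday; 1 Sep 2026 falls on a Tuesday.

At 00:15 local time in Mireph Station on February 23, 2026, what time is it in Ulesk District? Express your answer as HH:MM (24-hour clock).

1 February 2026 is a Sunday, so the first Friday is February 6 and the fourth is February 27.
1 November 2026 is a Sunday, so the first Sunday is November 1 and the third is November 15.
February 23, 2026 does not fall between 27 February and 15 November, so daylight saving is not in effect and Mireph Station is at UTC+04:00.
00:15 Mireph Station − 4h = 20:15 UTC (rolling into the previous day, 22 February 2026).
1 February 2026 is a Sunday, so the first Monday is February 2 and the third is February 16.
1 September 2026 is a Tuesday, so the first Sunday is September 6 and the second is September 13.
At the standard offset (UTC+12:00), 20:15 UTC + 12h = 08:15 Ulesk District standard time (rolling into the next day, 23 February 2026).
The standard-time date in Ulesk District, February 23, 2026, lies within the daylight-saving period (16 February – 13 September), so Ulesk District is on daylight time, UTC+13:00.
20:15 UTC + 13h = 09:15 Ulesk District (rolling into the next day, 23 February 2026).

09:15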